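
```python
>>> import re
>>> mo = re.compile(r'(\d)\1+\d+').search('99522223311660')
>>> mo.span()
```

(0, 14)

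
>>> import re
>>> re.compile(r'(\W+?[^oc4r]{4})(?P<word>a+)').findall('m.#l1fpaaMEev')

Pattern: one or more of a non-word character (lazy), then exactly 4 of any character except [oc4r] (captured); then one or more of a literal 'a' (captured as 'word').
Matches: at [1:9] match '.#l1fpaa', groups = ('.#l1fp', 'aa').
With 2 capturing groups, `findall` returns a 2-tuple per match.

[('.#l1fp', 'aa')]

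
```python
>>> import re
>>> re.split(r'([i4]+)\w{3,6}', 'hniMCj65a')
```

['hn', 'i', '']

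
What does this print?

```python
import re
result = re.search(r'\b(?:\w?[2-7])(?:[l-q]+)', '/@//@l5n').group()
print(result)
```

This matches a word boundary (`\b`, zero-width); then optionally a word character, then a character in [2-7] (non-capturing group); then one or more of a character in [l-q] (non-capturing group).
`re.search` scans for the first position where the pattern succeeds.
The match spans [5:8] → 'l5n'.

l5n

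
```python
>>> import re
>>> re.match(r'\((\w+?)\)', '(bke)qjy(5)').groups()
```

The match spans [0:5] → '(bke)'.
Captured: group 1 = 'bke'.

('bke',)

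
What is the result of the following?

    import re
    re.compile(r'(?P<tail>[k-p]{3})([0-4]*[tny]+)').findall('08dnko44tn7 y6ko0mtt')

[('nko', '44tn')]

This matches exactly 3 of a character in [k-p] (captured as 'tail'); then zero or more of a character in [0-4], then one or more of one of [tny] (captured).
Walking the string: at [3:10] match 'nko44tn', groups = ('nko', '44tn').
2 groups means the one result is a tuple of 2 captured strings — 1 here.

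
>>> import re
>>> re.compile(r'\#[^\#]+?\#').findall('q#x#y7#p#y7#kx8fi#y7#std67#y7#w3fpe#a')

['#x#', '#p#', '#kx8fi#', '#std67#', '#w3fpe#']

`findall` yields the raw match text (5 of them) because the pattern has no groups.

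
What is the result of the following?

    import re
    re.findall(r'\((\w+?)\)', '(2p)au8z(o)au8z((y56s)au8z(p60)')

Matches: at [0:4] match '(2p)', group 1 = '2p'; at [8:11] match '(o)', group 1 = 'o'; at [16:22] match '(y56s)', group 1 = 'y56s'; at [26:31] match '(p60)', group 1 = 'p60'.
`findall` collects group 1 from each match (4 total).

['2p', 'o', 'y56s', 'p60']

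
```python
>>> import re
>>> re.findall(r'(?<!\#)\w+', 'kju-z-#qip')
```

['kju', 'z', 'ip']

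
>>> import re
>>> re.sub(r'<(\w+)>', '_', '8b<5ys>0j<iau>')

Matches: at [2:7] → '<5ys>'; at [9:14] → '<iau>'.
`sub` substitutes '_' at each match site.

'8b_0j_'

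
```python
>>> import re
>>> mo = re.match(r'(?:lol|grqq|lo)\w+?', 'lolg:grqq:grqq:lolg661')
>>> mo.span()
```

(0, 4)

`|` is ordered: at each position the engine commits to the first alternative that works.
`re.match` only tries the pattern at the start of the string.
The match spans [0:4] → 'lolg'.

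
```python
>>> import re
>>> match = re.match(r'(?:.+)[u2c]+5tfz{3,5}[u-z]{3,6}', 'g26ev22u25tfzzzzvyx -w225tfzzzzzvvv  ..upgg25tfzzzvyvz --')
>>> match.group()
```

'g26ev22u25tfzzzzvyx -w225tfzzzzzvvv  ..upgg25tfzzzvyvz'

With `match`, the pattern is implicitly anchored at the beginning.
The match spans [0:54] → 'g26ev22u25tfzzzzvyx -w225tfzzzzzvvv  ..upgg25tfzzzvyvz'.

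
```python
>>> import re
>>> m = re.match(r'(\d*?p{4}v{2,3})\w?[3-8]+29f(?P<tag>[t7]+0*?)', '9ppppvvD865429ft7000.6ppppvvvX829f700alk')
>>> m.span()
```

(0, 17)

Pattern: zero or more of a digit (lazy), then exactly 4 of the literal 'p', then 2 to 3 of a literal 'v' (captured); then optionally a word character, then one or more of a character in [3-8], then the literal '29f'; then one or more of one of [t7], then zero or more of the literal '0' (lazy) (captured as 'tag').
Because the quantifier is non-greedy, it stops expanding at the earliest point where the rest of the pattern can succeed.
With `match`, the pattern is implicitly anchored at the beginning.
The match spans [0:17] → '9ppppvvD865429ft7'.
Captured: group 1 = '9ppppvv', group 2 = 't7'.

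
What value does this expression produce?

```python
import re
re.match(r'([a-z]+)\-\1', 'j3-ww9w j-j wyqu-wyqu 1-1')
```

None

`\1` is not a pattern — it's the concrete string captured by group 1, re-applied verbatim.
`re.match` won't scan ahead — the pattern has to work from the very first character.
Here position 0 doesn't satisfy it, so the call returns None.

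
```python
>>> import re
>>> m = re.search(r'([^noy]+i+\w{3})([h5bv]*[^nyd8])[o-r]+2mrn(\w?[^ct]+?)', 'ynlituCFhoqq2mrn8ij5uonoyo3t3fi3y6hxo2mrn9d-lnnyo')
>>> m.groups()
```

('3t3fi3y6', 'hx', '9d')

The match spans [26:43] → '3t3fi3y6hxo2mrn9d'.
Captured: group 1 = '3t3fi3y6', group 2 = 'hx', group 3 = '9d'.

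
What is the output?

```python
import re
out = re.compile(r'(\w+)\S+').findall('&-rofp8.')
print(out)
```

['rofp8']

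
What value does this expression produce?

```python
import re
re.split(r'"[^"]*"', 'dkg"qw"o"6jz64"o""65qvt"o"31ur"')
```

['dkg', 'o', 'o', '65qvt', '31ur"']

Matches to split on: at [3:7] → '"qw"'; at [8:15] → '"6jz64"'; at [16:18] → '""'; at [23:26] → '"o"'.
The string is cut at each match, leaving 5 pieces.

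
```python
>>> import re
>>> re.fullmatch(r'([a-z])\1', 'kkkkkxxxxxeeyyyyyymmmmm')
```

None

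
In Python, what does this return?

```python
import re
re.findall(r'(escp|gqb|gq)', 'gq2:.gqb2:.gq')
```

['gq', 'gqb', 'gq']

The regex engine tests alternatives in the order written; an earlier branch that matches wins even if a later one would match more.
Scanning left to right: at [0:2] match 'gq', group 1 = 'gq'; at [5:8] match 'gqb', group 1 = 'gqb'; at [11:13] match 'gq', group 1 = 'gq'.
Because there's exactly one group, `findall` drops the full match and keeps group 1 from each hit.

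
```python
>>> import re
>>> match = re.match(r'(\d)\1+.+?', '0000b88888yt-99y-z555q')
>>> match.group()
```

`re.match` won't scan ahead — the pattern has to work from the very first character.
The match spans [0:5] → '0000b'.

'0000b'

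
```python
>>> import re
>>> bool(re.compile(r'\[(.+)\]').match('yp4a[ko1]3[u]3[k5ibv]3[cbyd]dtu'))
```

`re.match` won't scan ahead — the pattern has to work from the very first character.
Here the pattern fails at index 0, so the call returns None, and `bool(None)` is False.

False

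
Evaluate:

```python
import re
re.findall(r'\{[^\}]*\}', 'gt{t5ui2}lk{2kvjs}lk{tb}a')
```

['{t5ui2}', '{2kvjs}', '{tb}']

No capturing groups, so `findall` returns the 3 full match strings.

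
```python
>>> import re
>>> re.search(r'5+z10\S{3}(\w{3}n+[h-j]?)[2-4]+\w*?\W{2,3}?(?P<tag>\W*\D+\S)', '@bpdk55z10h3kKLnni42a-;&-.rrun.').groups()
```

This matches one or more of a literal '5', then the literal 'z10', then exactly 3 of a non-whitespace character; then exactly 3 of a word character, then one or more of the literal 'n', then optionally a character in [h-j] (captured); then one or more of a character in [2-4], then zero or more of a word character (lazy), then 2 to 3 of a non-word character (lazy); then zero or more of a non-word character, then one or more of a non-digit, then a non-whitespace character (captured as 'tag').
`search` walks the string left to right and returns the first match it finds.
The match spans [5:31] → '55z10h3kKLnni42a-;&-.rrun.'.
Captured: group 1 = 'KLnni', group 2 = '&-.rrun.'.

('KLnni', '&-.rrun.')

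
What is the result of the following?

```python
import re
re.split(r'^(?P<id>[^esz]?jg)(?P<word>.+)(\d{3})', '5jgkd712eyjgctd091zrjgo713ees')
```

['', '5jg', 'kd712eyjgctd091zrjgo', '713', 'ees']

With a capturing group present, the delimiter's captured portion is kept in the result list.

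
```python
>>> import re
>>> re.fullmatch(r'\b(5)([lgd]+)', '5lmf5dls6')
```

`re.fullmatch` is like wrapping the pattern in `^…$` (in single-line mode).
Here the string isn't matched end-to-end, so the call returns None.

None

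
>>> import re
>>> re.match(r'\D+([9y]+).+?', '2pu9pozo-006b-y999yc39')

None

This matches one or more of a non-digit; then one or more of one of [9y] (captured); then one or more of any character (lazy).
`re.match` only tries the pattern at the start of the string.
Here the pattern fails at index 0, so the call returns None.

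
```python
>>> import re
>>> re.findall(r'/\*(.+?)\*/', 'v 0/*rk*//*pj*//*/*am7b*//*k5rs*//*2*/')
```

`findall` collects group 1 from each match (5 total).

['rk', 'pj', '/*am7b', 'k5rs', '2']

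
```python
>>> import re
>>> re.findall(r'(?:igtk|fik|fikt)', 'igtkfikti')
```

Branches in `(...|...)` are attempted left-to-right; the first branch that allows the whole pattern to succeed is taken.
Matches: at [0:4] → 'igtk'; at [4:7] → 'fik'.
No capturing groups, so `findall` returns the 2 full match strings.

['igtk', 'fik']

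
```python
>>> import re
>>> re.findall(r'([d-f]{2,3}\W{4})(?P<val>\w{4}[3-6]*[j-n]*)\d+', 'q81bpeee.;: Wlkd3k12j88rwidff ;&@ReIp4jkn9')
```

[('eee.;: ', 'Wlkd3k'), ('dff ;&@', 'ReIp4jkn')]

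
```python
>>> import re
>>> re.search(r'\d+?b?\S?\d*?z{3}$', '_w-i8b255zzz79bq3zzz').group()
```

'79bq3zzz'

Pattern: one or more of a digit (lazy), then optionally a literal 'b'; then optionally a non-whitespace character; then zero or more of a digit (lazy), then exactly 3 of the literal 'z'; then anchored at the end.
The match spans [12:20] → '79bq3zzz'.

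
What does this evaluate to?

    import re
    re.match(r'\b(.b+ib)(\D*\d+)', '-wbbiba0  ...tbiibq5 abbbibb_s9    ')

The pattern matches a word boundary (`\b`, zero-width); then any character, then one or more of the literal 'b', then the literal 'ib' (captured); then zero or more of a non-digit, then one or more of a digit (captured).
With `match`, the pattern is implicitly anchored at the beginning.
Here position 0 doesn't satisfy it, so the call returns None.

None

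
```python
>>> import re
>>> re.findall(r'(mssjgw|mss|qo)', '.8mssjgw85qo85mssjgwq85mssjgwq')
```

['mssjgw', 'qo', 'mssjgw', 'mssjgw']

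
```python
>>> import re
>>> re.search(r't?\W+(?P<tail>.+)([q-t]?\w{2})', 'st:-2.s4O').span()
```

(1, 9)

This matches optionally the literal 't', then one or more of a non-word character; then one or more of any character (captured as 'tail'); then optionally a character in [q-t], then exactly 2 of a word character (captured).
The match spans [1:9] → 't:-2.s4O'.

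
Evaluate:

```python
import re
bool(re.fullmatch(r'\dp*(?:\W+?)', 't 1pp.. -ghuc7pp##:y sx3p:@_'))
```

Pattern: a digit, then zero or more of a literal 'p'; then one or more of a non-word character (lazy) (non-capturing group).
`fullmatch` succeeds only if the pattern covers the string from start to end.
Here there's no way to consume every character, so the call returns None, and `bool(None)` is False.

False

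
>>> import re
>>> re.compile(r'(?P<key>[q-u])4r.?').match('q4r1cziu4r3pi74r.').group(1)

Pattern: a character in [q-u] (captured as 'key'); then the literal '4r', then optionally any character.
`re.match` only tries the pattern at the start of the string.
The match spans [0:4] → 'q4r1'.
Captured: group 1 = 'q'.

'q'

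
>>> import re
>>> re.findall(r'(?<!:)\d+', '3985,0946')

['3985', '0946']

The negative lookahead/lookbehind blocks any match where the forbidden context is present.
With no groups in the pattern, `findall` gives back each whole match — 2 here.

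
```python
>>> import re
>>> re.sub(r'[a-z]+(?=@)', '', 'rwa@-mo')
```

'@-mo'

The positive lookaround only admits positions where the adjacent text matches; those characters stay outside the span.
Matches: at [0:3] → 'rwa'.
`sub` substitutes '' at each match site.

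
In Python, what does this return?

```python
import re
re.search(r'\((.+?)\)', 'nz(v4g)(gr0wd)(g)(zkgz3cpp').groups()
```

('v4g',)

The `?` after the quantifier makes it lazy — it takes as little as possible before letting the rest of the pattern try.
`search` walks the string left to right and returns the first match it finds.
The match spans [2:7] → '(v4g)'.
Captured: group 1 = 'v4g'.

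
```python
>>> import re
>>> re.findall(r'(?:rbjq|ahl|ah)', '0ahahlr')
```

Branches in `(...|...)` are attempted left-to-right; the first branch that allows the whole pattern to succeed is taken.
No capturing groups, so `findall` returns the 2 full match strings.

['ah', 'ahl']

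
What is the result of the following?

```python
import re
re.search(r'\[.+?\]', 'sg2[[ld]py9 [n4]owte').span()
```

(3, 8)

With the lazy modifier that quantifier settles for the fewest repetitions that let the rest of the pattern succeed (the atoms after it are unaffected and can still be greedy).
`re.search` scans for the first position where the pattern succeeds.
The match spans [3:8] → '[[ld]'.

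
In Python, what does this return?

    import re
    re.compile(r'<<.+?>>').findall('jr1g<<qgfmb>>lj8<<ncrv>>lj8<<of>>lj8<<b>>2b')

A `+?`/`*?`/`{m,n}?` starts at its minimum and grows only as far as needed for what follows to match.
Since nothing is captured, `findall` lists the 4 matched substrings directly.

['<<qgfmb>>', '<<ncrv>>', '<<of>>', '<<b>>']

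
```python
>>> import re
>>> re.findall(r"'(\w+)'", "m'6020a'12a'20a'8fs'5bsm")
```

`findall` collects group 1 from each match (2 total).

['6020a', '20a']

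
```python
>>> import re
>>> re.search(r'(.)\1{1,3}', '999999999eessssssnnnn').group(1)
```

'9'

The match spans [0:4] → '9999'.
Captured: group 1 = '9'.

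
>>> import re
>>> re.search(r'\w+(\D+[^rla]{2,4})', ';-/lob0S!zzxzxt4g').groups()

('!zzxzxt4g',)

The pattern matches one or more of a word character; then one or more of a non-digit, then 2 to 4 of any character except [rla] (captured).
Unlike `match`, `search` isn't anchored — it looks for the pattern anywhere in the string.
The match spans [3:17] → 'lob0S!zzxzxt4g'.
Captured: group 1 = '!zzxzxt4g'.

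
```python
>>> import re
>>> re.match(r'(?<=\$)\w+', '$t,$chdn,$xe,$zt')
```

`re.match` won't scan ahead — the pattern has to work from the very first character.
Here position 0 doesn't satisfy it, so the call returns None.

None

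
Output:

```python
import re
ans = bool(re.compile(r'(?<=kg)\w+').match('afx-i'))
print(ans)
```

The `(?=…)`/`(?<=…)` assertion just peeks at neighbouring text; it doesn't advance the match position.
`match` is anchored at position 0; if the pattern doesn't fit there, it returns None.
Here position 0 doesn't satisfy it, so the call returns None, and `bool(None)` is False.

False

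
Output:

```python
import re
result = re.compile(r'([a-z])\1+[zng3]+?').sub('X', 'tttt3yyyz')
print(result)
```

`\1` is not a pattern — it's the concrete string captured by group 1, re-applied verbatim.
Every occurrence is swapped for 'X'.

XX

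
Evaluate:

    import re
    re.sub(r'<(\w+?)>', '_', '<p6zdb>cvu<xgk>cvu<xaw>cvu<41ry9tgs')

Matches: at [0:7] → '<p6zdb>'; at [10:15] → '<xgk>'; at [18:23] → '<xaw>'.
Every occurrence is swapped for '_'.

'_cvu_cvu_cvu<41ry9tgs'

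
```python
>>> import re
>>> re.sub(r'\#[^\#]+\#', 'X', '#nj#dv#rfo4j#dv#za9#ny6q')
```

'XdvXdvXny6q'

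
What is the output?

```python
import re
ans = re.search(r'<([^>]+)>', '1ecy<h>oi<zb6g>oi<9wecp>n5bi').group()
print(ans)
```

<h>

The match spans [4:7] → '<h>'.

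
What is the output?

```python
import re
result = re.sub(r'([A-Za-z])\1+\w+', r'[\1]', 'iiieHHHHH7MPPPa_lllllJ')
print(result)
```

[i]

`\1` has to match the exact text group 1 already captured.
Matches: at [0:22] → 'iiieHHHHH7MPPPa_lllllJ'.
The replacement refers to a captured group, so each match is rewritten using its own captured text.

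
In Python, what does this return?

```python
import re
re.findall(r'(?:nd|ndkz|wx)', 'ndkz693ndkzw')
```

['nd', 'nd']

Alternation tries branches left to right and keeps the first one that lets the overall match succeed at that position.
With no groups in the pattern, `findall` gives back each whole match — 2 here.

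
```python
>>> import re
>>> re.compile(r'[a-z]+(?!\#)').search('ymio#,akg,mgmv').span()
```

(0, 3)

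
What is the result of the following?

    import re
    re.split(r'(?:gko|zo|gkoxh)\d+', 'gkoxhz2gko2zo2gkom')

Each match becomes a cut point; 3 segments remain.

['gkoxhz2', '', 'gkom']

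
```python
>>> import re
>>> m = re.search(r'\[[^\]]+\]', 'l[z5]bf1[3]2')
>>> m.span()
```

The match spans [1:5] → '[z5]'.

(1, 5)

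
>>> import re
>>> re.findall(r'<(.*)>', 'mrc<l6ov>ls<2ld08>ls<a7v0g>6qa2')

['l6ov>ls<2ld08>ls<a7v0g']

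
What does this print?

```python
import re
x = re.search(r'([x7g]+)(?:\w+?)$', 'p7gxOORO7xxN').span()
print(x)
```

(1, 12)

The pattern matches one or more of one of [x7g] (captured); then one or more of a word character (lazy) (non-capturing group); then anchored at the end.
`search` walks the string left to right and returns the first match it finds.
The match spans [1:12] → '7gxOORO7xxN'.
Captured: group 1 = '7gx'.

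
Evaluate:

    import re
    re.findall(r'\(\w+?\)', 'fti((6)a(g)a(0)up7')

['(6)', '(g)', '(0)']

Matches: at [4:7] → '(6)'; at [8:11] → '(g)'; at [12:15] → '(0)'.
Since nothing is captured, `findall` lists the 3 matched substrings directly.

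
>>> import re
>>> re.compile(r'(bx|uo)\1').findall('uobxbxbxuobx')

The backreference `\1` re-matches whatever the first group consumed, character for character.
Walking the string: at [2:6] match 'bxbx', group 1 = 'bx'.
Because there's exactly one group, `findall` drops the full match and keeps group 1 from the one hit.

['bx']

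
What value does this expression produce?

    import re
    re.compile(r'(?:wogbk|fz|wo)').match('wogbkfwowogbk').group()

'wogbk'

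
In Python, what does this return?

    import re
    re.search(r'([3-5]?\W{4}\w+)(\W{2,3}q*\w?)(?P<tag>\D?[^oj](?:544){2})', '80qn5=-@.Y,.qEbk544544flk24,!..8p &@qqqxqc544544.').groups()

('5=-@.Y', ',.qE', 'bk544544')

This matches optionally a character in [3-5], then exactly 4 of a non-word character, then one or more of a word character (captured); then 2 to 3 of a non-word character, then zero or more of a literal 'q', then optionally a word character (captured); then optionally a non-digit, then any character except [oj], then the literal '544' repeated 2 times (captured as 'tag').
`re.search` scans for the first position where the pattern succeeds.
The match spans [4:22] → '5=-@.Y,.qEbk544544'.
Captured: group 1 = '5=-@.Y', group 2 = ',.qE', group 3 = 'bk544544'.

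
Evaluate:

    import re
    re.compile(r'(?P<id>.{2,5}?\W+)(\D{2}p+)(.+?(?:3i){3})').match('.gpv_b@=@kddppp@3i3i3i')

The pattern matches 2 to 5 of any character (lazy), then one or more of a non-word character (captured as 'id'); then exactly 2 of a non-digit, then one or more of a literal 'p' (captured); then one or more of any character (lazy), then the literal '3i' repeated 3 times (captured).
`re.match` only tries the pattern at the start of the string.
Here the pattern fails at index 0, so the call returns None.

None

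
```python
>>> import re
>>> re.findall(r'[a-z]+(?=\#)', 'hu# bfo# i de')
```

The positive lookaround only admits positions where the adjacent text matches; those characters stay outside the span.
Since nothing is captured, `findall` lists the 2 matched substrings directly.

['hu', 'bfo']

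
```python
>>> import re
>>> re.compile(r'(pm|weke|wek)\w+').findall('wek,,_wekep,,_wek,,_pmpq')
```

`|` is ordered: at each position the engine commits to the first alternative that works.
Matches: at [6:11] match 'wekep', group 1 = 'weke'; at [20:24] match 'pmpq', group 1 = 'pm'.
`findall` collects group 1 from each match (2 total).

['weke', 'pm']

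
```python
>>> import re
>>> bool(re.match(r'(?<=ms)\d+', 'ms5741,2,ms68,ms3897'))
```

False

Because the assertion is zero-width, the text it checks is not consumed and won't appear in the result.
`re.match` won't scan ahead — the pattern has to work from the very first character.
Here the string doesn't start with a match, so the call returns None, and `bool(None)` is False.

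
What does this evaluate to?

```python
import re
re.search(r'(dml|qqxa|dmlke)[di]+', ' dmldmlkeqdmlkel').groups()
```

`search` walks the string left to right and returns the first match it finds.
The match spans [1:5] → 'dmld'.
Captured: group 1 = 'dml'.

('dml',)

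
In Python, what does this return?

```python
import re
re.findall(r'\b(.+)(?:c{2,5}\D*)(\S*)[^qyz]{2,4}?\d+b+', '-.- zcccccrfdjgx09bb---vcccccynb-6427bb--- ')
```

[('zcccccrfdjgx09bb---vccc', '6')]

This matches a word boundary (`\b`, zero-width); then one or more of any character (captured); then 2 to 5 of the literal 'c', then zero or more of a non-digit (non-capturing group); then zero or more of a non-whitespace character (captured); then 2 to 4 of any character except [qyz] (lazy), then one or more of a digit, then one or more of the literal 'b'.
With 2 capturing groups, `findall` returns a 2-tuple per match.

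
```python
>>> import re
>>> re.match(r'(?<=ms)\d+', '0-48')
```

None

The lookaround is zero-width — it requires the adjacent text to match without consuming it, so the asserted text isn't part of the match.
With `match`, the pattern is implicitly anchored at the beginning.
Here position 0 doesn't satisfy it, so the call returns None.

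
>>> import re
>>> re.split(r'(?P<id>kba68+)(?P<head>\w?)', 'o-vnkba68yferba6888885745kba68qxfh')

This matches the literal 'kba', then a literal '6', then one or more of a literal '8' (captured as 'id'); then optionally a word character (captured as 'head').
With a capturing group present, the delimiter's captured portion is kept in the result list.

['o-vn', 'kba68', 'y', 'ferba6888885745', 'kba68', 'q', 'xfh']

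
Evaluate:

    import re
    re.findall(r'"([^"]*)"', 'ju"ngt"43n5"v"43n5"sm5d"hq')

Walking the string: at [2:7] match '"ngt"', group 1 = 'ngt'; at [11:14] match '"v"', group 1 = 'v'; at [18:24] match '"sm5d"', group 1 = 'sm5d'.
One capturing group, so `findall` returns just the captured substring from each match — 3 in all.

['ngt', 'v', 'sm5d']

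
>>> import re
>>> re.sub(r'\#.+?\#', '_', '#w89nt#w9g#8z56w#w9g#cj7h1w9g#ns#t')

Lazy quantifiers expand one character at a time until the remainder of the pattern can match.
Matches: at [0:7] → '#w89nt#'; at [10:17] → '#8z56w#'; at [20:30] → '#cj7h1w9g#'.
Every occurrence is swapped for '_'.

'_w9g_w9g_ns#t'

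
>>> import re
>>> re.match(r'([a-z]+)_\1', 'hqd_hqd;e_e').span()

With `match`, the pattern is implicitly anchored at the beginning.
The match spans [0:7] → 'hqd_hqd'.

(0, 7)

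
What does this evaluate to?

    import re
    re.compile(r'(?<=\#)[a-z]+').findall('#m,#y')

Lookahead/lookbehind check context without consuming it, so the matched span excludes the asserted characters.
Walking the string: at [1:2] → 'm'; at [4:5] → 'y'.
With no groups in the pattern, `findall` gives back each whole match — 2 here.

['m', 'y']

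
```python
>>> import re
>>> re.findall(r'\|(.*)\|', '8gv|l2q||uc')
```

['l2q|']

Scanning left to right: at [3:9] match '|l2q||', group 1 = 'l2q|'.
Because there's exactly one group, `findall` drops the full match and keeps group 1 from the one hit.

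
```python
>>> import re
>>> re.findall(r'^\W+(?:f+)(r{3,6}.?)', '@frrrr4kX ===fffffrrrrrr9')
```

Pattern: anchored at the start of the string; then one or more of a non-word character; then one or more of a literal 'f' (non-capturing group); then 3 to 6 of the literal 'r', then optionally any character (captured).
`findall` collects group 1 from the one match (1 total).

['rrrr4']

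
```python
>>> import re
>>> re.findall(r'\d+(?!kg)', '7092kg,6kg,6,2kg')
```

['709', '6']

The negative lookaround is zero-width — it rules out positions where the adjacent text would match, without consuming anything.
Walking the string: at [0:3] → '709'; at [11:12] → '6'.
No capturing groups, so `findall` returns the 2 full match strings.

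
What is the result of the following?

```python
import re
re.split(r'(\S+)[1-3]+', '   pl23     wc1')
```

Pattern: one or more of a non-whitespace character (captured); then one or more of a character in [1-3].
Matches to split on: at [3:7] → 'pl23'; at [12:15] → 'wc1'.
The group in the pattern means `split` returns the separators' captures alongside the pieces.

['   ', 'pl2', '     ', 'wc', '']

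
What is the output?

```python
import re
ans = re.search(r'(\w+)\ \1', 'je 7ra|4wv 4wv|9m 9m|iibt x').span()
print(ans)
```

The backreference `\1` re-matches whatever the first group consumed, character for character.
`re.search` tries every starting position until one works.
The match spans [7:14] → '4wv 4wv'.
Captured: group 1 = '4wv'.

(7, 14)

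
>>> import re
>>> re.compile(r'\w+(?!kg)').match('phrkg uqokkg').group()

`re.match` only tries the pattern at the start of the string.
The match spans [0:5] → 'phrkg'.

'phrkg'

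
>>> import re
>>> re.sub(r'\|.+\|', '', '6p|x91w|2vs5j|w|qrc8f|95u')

'6p95u'

Matches: at [2:22] → '|x91w|2vs5j|w|qrc8f|'.
Each match is replaced by ''.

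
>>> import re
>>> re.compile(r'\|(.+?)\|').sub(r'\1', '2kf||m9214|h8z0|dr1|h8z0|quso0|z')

With the lazy modifier that quantifier settles for the fewest repetitions that let the rest of the pattern succeed (the atoms after it are unaffected and can still be greedy).
Matches: at [3:11] → '||m9214|'; at [15:20] → '|dr1|'; at [24:31] → '|quso0|'.
The replacement refers to a captured group, so each match is rewritten using its own captured text.

'2kf|m9214h8z0dr1h8z0quso0z'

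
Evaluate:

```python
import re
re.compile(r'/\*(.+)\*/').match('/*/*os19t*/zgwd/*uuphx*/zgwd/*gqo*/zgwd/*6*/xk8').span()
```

(0, 44)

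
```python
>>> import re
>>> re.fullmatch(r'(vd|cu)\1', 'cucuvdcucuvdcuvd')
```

After group 1 captures some text, `\1` only succeeds where that same text appears again.
`fullmatch` succeeds only if the pattern covers the string from start to end.
Here the pattern can't cover the whole string, so the call returns None.

None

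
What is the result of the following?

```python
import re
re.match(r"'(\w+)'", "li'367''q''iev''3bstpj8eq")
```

None

`match` is anchored at position 0; if the pattern doesn't fit there, it returns None.
Here the string doesn't start with a match, so the call returns None.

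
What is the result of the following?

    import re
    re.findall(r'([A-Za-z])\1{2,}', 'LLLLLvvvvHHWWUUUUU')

['L', 'v', 'U']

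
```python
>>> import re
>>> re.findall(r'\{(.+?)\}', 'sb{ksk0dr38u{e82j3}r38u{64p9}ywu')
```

Matches: at [2:19] match '{ksk0dr38u{e82j3}', group 1 = 'ksk0dr38u{e82j3'; at [23:29] match '{64p9}', group 1 = '64p9'.
Because there's exactly one group, `findall` drops the full match and keeps group 1 from each hit.

['ksk0dr38u{e82j3', '64p9']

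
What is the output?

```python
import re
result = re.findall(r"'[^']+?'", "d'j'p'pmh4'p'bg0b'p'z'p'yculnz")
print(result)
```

["'j'", "'pmh4'", "'bg0b'", "'z'"]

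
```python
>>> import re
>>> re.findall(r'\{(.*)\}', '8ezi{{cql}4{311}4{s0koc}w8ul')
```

Scanning left to right: at [4:24] match '{{cql}4{311}4{s0koc}', group 1 = '{cql}4{311}4{s0koc'.
`findall` collects group 1 from the one match (1 total).

['{cql}4{311}4{s0koc']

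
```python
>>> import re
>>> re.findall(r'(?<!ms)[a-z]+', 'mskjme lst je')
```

['mskjme', 'lst', 'je']

Because the assertion is negative and zero-width, positions next to the forbidden text are skipped.
Since nothing is captured, `findall` lists the 3 matched substrings directly.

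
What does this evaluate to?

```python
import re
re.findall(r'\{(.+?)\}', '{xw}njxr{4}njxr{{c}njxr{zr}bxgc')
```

With the lazy modifier that quantifier settles for the fewest repetitions that let the rest of the pattern succeed (the atoms after it are unaffected and can still be greedy).
Matches: at [0:4] match '{xw}', group 1 = 'xw'; at [8:11] match '{4}', group 1 = '4'; at [15:19] match '{{c}', group 1 = '{c'; at [23:27] match '{zr}', group 1 = 'zr'.
`findall` collects group 1 from each match (4 total).

['xw', '4', '{c', 'zr']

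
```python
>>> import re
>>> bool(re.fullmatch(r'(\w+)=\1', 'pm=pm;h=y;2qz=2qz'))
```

False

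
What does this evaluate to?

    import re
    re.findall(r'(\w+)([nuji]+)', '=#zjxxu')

The pattern matches one or more of a word character (captured); then one or more of one of [nuji] (captured).
Multiple groups make `findall` return tuples — one 2-tuple for the one match.

[('zjxx', 'u')]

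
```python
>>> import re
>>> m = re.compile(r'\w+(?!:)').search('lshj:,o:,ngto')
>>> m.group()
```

'lsh'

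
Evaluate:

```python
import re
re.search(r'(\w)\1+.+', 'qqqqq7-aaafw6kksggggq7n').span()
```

(0, 23)

`\1` is not a pattern — it's the concrete string captured by group 1, re-applied verbatim.
The match spans [0:23] → 'qqqqq7-aaafw6kksggggq7n'.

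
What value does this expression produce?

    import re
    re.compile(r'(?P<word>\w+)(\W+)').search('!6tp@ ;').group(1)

The match spans [1:7] → '6tp@ ;'.
Captured: group 1 = '6tp', group 2 = '@ ;'.

'6tp'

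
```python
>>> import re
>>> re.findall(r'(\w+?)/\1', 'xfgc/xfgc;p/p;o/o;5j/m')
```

['xfgc', 'p', 'o']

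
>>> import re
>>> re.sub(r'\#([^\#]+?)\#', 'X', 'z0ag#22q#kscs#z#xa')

'z0agXkscsXxa'

`sub` substitutes 'X' at each match site.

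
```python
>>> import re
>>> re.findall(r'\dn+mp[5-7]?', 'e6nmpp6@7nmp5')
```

This matches a digit, then one or more of a literal 'n'; then the literal 'mp', then optionally a character in [5-7].
No capturing groups, so `findall` returns the 2 full match strings.

['6nmp', '7nmp5']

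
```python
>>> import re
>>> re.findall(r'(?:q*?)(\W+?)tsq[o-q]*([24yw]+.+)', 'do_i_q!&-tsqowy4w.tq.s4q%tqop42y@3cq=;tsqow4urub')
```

[('!&-', 'wy4w.tq.s4q%tqop42y@3cq=;tsqow4urub')]

This matches zero or more of a literal 'q' (lazy) (non-capturing group); then one or more of a non-word character (lazy) (captured); then the literal 'tsq', then zero or more of a character in [o-q]; then one or more of one of [24yw], then one or more of any character (captured).
Scanning left to right: at [5:48] match 'q!&-tsqowy4w.tq.s4q%tqop42y@3cq=;tsqow4urub', groups = ('!&-', 'wy4w.tq.s4q%tqop42y@3cq=;tsqow4urub').
With 2 capturing groups, `findall` returns a 2-tuple per match.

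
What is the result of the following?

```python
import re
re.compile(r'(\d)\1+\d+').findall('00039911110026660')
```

`\1` is not a pattern — it's the concrete string captured by group 1, re-applied verbatim.
Matches: at [0:17] match '00039911110026660', group 1 = '0'.
One capturing group, so `findall` returns just the captured substring from the one match — 1 in all.

['0']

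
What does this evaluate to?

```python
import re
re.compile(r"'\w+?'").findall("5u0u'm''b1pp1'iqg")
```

Since nothing is captured, `findall` lists the 2 matched substrings directly.

["'m'", "'b1pp1'"]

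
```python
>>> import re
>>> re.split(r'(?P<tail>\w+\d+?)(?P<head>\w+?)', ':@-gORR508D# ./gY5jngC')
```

The group in the pattern means `split` returns the separators' captures alongside the pieces.

[':@-', 'gORR508', 'D', '# ./', 'gY5', 'j', 'ngC']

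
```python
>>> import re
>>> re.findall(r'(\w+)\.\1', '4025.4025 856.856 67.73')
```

['4025', '856', '7']

The backreference `\1` re-matches whatever the first group consumed, character for character.
Walking the string: at [0:9] match '4025.4025', group 1 = '4025'; at [10:17] match '856.856', group 1 = '856'; at [19:22] match '7.7', group 1 = '7'.
`findall` collects group 1 from each match (3 total).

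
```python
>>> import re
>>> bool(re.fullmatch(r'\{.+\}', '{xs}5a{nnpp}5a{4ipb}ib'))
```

False

`fullmatch` succeeds only if the pattern covers the string from start to end.
Here there's no way to consume every character, so the call returns None, and `bool(None)` is False.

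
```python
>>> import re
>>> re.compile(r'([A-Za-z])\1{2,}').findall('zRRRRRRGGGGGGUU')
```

['R', 'G']

A backreference is literal: `\1` must see the identical characters the first group matched.
`findall` collects group 1 from each match (2 total).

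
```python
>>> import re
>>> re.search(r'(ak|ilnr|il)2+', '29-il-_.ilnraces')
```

Here nothing in the string fits, so the call returns None.

None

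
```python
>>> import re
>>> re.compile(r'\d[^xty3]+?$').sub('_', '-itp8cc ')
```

The pattern matches a digit; then one or more of any character except [xty3] (lazy); then anchored at the end.
Matches: at [4:8] → '8cc '.
`sub` substitutes '_' at each match site.

'-itp_'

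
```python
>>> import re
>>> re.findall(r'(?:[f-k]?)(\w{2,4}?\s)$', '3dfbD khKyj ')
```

['hKyj ']

Pattern: optionally a character in [f-k] (non-capturing group); then 2 to 4 of a word character (lazy), then whitespace (captured); then anchored at the end.
Walking the string: at [6:12] match 'khKyj ', group 1 = 'hKyj '.
Because there's exactly one group, `findall` drops the full match and keeps group 1 from the one hit.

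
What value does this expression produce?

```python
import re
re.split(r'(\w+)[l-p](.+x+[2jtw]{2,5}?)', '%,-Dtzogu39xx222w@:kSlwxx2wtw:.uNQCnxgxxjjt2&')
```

The pattern matches one or more of a word character (captured); then a character in [l-p]; then one or more of any character, then one or more of the literal 'x', then 2 to 5 of one of [2jtw] (lazy) (captured).
Because the quantifier is non-greedy, it stops expanding at the earliest point where the rest of the pattern can succeed.
Matches to split on: at [3:42] → 'Dtzogu39xx222w@:kSlwxx2wtw:.uNQCnxgxxjj'.
Because the pattern has a capturing group, `split` also inserts each captured text between the pieces.

['%,-', 'Dtz', 'gu39xx222w@:kSlwxx2wtw:.uNQCnxgxxjj', 't2&']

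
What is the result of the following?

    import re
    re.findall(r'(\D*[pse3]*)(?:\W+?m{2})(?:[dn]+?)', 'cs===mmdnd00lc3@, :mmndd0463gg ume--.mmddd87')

['cs==', 'lc3', 'gg ume--']

Because there's exactly one group, `findall` drops the full match and keeps group 1 from each hit.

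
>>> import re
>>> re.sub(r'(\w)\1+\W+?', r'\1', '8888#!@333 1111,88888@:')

The backreference `\1` re-matches whatever the first group consumed, character for character.
Each match is replaced using the text its own group 1 captured.

'8!@318:'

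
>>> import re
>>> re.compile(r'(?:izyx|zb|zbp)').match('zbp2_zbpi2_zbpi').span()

(0, 2)

`re.match` only tries the pattern at the start of the string.
The match spans [0:2] → 'zb'.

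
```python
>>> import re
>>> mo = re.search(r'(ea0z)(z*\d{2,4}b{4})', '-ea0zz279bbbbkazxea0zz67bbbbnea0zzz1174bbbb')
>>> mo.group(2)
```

'z279bbbb'

Pattern: the literal 'ea0', then a literal 'z' (captured); then zero or more of the literal 'z', then 2 to 4 of a digit, then exactly 4 of a literal 'b' (captured).
Unlike `match`, `search` isn't anchored — it looks for the pattern anywhere in the string.
The match spans [1:13] → 'ea0zz279bbbb'.
Captured: group 1 = 'ea0z', group 2 = 'z279bbbb'.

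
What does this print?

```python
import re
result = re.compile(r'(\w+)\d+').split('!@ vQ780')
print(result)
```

['!@ ', 'vQ78', '']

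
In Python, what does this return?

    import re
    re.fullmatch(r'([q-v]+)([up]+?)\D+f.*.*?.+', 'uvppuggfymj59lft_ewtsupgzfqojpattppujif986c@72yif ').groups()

('uv', 'p')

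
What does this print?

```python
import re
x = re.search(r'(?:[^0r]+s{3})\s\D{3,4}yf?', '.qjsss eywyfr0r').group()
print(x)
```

.qjsss eywyf

The pattern matches one or more of any character except [0r], then exactly 3 of a literal 's' (non-capturing group); then whitespace, then 3 to 4 of a non-digit, then a literal 'y'; then optionally a literal 'f'.
`search` walks the string left to right and returns the first match it finds.
The match spans [0:12] → '.qjsss eywyf'.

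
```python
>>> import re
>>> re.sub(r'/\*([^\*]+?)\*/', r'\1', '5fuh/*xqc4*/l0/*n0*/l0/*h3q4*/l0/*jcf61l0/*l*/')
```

'5fuhxqc4l0n0l0h3q4l0/*jcf61l0l'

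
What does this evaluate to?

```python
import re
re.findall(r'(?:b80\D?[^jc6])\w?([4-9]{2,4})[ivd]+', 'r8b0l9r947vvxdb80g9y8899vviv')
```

['8899']

This matches the literal 'b80', then optionally a non-digit, then any character except [jc6] (non-capturing group); then optionally a word character; then 2 to 4 of a character in [4-9] (captured); then one or more of one of [ivd].
With a single group, `findall` returns only what that group captured — 1 item.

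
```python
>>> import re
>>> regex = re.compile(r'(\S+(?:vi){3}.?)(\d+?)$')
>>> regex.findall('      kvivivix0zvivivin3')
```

[('kvivivix0zvivivin', '3')]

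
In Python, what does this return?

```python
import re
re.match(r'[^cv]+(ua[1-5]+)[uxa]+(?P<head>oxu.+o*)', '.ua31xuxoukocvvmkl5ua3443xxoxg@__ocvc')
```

The pattern matches one or more of any character except [cv]; then the literal 'ua', then one or more of a character in [1-5] (captured); then one or more of one of [uxa]; then the literal 'oxu', then one or more of any character, then zero or more of the literal 'o' (captured as 'head').
`re.match` only tries the pattern at the start of the string.
Here the pattern fails at index 0, so the call returns None.

None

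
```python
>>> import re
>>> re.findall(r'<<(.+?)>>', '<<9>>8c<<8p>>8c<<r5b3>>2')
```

['9', '8p', 'r5b3']

With a single group, `findall` returns only what that group captured — 3 items.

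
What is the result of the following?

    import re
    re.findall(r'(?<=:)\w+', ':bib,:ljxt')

Lookahead/lookbehind check context without consuming it, so the matched span excludes the asserted characters.
With no groups in the pattern, `findall` gives back each whole match — 2 here.

['bib', 'ljxt']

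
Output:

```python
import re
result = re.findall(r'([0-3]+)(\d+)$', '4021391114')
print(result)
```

Multiple groups make `findall` return tuples — one 2-tuple for the one match.

[('0213', '91114')]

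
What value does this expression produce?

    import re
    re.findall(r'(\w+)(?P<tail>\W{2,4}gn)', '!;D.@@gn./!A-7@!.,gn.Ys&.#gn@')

The pattern matches one or more of a word character (captured); then 2 to 4 of a non-word character, then the literal 'gn' (captured as 'tail').
Matches: at [2:8] match 'D.@@gn', groups = ('D', '.@@gn'); at [13:20] match '7@!.,gn', groups = ('7', '@!.,gn'); at [21:28] match 'Ys&.#gn', groups = ('Ys', '&.#gn').
With 2 capturing groups, `findall` returns a 2-tuple per match.

[('D', '.@@gn'), ('7', '@!.,gn'), ('Ys', '&.#gn')]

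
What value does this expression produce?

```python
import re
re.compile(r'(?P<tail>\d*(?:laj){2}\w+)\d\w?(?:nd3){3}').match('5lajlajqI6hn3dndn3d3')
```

None

`re.match` only tries the pattern at the start of the string.
Here the string doesn't start with a match, so the call returns None.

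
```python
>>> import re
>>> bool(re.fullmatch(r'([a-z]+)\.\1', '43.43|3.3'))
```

A backreference is literal: `\1` must see the identical characters the first group matched.
`re.fullmatch` requires the pattern to consume the entire string.
Here the pattern can't cover the whole string, so the call returns None, and `bool(None)` is False.

False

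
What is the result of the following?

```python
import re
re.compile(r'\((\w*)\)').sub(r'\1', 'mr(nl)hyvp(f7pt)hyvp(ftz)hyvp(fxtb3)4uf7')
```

Each match is replaced using the text its own group 1 captured.

'mrnlhyvpf7pthyvpftzhyvpfxtb34uf7'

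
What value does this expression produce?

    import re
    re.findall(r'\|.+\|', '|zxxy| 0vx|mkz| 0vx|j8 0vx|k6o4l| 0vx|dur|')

['|zxxy| 0vx|mkz| 0vx|j8 0vx|k6o4l| 0vx|dur|']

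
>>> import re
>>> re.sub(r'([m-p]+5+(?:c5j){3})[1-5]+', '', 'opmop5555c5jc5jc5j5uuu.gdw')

'uuu.gdw'

This matches one or more of a character in [m-p], then one or more of a literal '5', then the literal 'c5j' repeated 3 times (captured); then one or more of a character in [1-5].
`sub` substitutes '' at each match site.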